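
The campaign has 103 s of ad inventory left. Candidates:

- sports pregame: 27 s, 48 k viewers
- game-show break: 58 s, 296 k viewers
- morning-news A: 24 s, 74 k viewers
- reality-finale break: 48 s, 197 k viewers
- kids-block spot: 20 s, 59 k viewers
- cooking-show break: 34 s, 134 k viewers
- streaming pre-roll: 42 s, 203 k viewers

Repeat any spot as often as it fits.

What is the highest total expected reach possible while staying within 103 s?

Taking game-show break + streaming pre-roll: 100 s used, 499 in expected reach.
Nothing else within 103 s beats 499.

499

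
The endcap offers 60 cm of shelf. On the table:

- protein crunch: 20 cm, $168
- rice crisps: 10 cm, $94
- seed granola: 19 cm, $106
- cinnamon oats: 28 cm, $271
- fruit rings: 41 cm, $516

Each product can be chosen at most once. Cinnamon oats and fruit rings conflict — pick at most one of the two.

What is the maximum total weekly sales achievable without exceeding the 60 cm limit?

By weekly sales per cm: fruit rings 12.59, cinnamon oats 9.68, rice crisps 9.40 lead.
A density-first pass picks rice crisps + fruit rings — 610 at 51 cm.
Dropping rice crisps frees 10 cm; slotting in seed granola (19 cm) lifts the total to 622 at 60 cm.
No other feasible combination exceeds 622.

622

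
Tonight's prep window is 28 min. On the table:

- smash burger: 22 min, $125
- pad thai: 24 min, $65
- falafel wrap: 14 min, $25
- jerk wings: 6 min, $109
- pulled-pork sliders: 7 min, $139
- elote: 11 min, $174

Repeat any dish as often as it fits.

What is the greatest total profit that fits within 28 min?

556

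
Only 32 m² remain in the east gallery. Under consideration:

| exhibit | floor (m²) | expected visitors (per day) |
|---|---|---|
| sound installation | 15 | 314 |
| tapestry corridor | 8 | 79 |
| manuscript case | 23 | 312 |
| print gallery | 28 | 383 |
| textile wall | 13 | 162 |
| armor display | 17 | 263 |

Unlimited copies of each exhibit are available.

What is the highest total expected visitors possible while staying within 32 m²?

628

Ranking by ratio (expected visitors/m²): sound installation 20.93, armor display 15.47, print gallery 13.68, manuscript case 13.57.
The ratio ordering already packs tightly: 2×sound installation, 30 m², 628.
That's the maximum — no swap from here does better than 628.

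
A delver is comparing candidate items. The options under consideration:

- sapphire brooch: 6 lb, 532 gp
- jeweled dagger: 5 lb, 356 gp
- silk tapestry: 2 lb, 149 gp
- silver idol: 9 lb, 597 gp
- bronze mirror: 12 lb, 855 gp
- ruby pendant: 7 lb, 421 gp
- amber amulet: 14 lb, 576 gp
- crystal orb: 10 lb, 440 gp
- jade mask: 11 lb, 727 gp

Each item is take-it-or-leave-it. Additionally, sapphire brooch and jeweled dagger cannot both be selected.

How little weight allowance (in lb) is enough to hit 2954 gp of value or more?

Look for the lowest-weight combination reaching 2954.
jeweled dagger + silver idol + bronze mirror + ruby pendant + jade mask: 2956 value at 44 lb.
No combination under 44 lb hits 2954.

44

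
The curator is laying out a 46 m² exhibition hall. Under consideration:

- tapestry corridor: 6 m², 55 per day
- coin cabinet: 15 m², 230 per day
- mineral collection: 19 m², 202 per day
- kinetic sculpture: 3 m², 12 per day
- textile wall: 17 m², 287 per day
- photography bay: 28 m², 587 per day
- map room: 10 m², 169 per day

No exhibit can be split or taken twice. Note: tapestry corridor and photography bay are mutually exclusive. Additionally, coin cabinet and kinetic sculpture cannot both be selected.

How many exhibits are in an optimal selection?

2

Optimal total is 874.
For example textile wall + photography bay achieves it, using 45 m².
Any selection reaching 874 contains exactly 2 exhibits.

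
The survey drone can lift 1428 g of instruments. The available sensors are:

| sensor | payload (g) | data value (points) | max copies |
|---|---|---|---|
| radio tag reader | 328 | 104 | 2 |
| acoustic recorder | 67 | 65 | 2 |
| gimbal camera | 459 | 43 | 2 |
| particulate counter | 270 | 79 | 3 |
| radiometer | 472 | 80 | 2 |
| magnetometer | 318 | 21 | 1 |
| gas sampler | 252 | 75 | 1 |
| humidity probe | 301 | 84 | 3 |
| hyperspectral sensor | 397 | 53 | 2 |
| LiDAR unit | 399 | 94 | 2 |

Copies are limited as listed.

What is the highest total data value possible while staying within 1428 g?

506

The ratio heuristic lands on 2×radio tag reader + 2×acoustic recorder + particulate counter + gas sampler (492) but leaves 116 g idle.
Dropping particulate counter and gas sampler frees 522 g; slotting in 2×humidity probe (602 g) lifts the total to 506 at 1392 g.
Every other selection either busts 1428 g or exceeds an availability limit or fails to beat 506.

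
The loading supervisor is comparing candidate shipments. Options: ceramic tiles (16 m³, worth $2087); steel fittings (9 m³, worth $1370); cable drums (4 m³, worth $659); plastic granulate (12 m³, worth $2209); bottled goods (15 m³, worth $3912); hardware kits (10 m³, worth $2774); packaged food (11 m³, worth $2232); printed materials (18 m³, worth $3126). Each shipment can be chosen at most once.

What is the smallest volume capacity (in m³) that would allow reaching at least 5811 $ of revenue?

Need the lightest bundle worth ≥ 5811.
bottled goods + hardware kits reaches 6686 using 25 m³.
Any bundle with less than 25 m³ falls short of 5811.

25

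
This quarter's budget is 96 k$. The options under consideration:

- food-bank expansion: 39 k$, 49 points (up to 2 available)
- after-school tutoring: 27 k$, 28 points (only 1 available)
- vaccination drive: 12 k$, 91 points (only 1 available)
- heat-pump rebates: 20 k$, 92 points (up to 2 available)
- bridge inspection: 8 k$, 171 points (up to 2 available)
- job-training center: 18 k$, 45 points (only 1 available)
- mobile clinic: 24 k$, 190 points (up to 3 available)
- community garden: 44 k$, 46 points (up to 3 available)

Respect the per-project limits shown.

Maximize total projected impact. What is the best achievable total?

2×bridge inspection + 3×mobile clinic uses 88 of the 96 k$ and totals 912.

912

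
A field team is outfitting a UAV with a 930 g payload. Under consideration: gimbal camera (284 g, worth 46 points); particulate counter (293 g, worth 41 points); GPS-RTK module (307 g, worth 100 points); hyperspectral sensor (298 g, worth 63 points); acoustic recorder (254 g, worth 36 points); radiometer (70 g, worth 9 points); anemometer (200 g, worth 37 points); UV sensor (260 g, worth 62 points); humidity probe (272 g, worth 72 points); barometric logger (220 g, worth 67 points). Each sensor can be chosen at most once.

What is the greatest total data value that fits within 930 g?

Taking GPS-RTK module + radiometer + humidity probe + barometric logger: 869 g used, 248 in data value.

248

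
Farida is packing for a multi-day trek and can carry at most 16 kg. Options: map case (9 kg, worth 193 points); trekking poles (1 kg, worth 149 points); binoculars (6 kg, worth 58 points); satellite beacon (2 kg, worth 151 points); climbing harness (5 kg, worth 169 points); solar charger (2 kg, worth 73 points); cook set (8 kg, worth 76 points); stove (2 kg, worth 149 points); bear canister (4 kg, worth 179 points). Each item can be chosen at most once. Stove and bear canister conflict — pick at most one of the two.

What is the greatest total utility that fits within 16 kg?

721

Best packing: trekking poles + satellite beacon + climbing harness + solar charger + bear canister — 14 kg, 721 total.
Runner-up map case + trekking poles + satellite beacon + solar charger + stove tops out at 715.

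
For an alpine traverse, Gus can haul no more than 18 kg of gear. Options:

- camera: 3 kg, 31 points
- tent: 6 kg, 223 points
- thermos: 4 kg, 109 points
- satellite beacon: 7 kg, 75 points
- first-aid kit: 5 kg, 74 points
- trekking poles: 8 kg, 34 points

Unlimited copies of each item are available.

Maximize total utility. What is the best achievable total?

669

3×tent uses 18 of the 18 kg and totals 669.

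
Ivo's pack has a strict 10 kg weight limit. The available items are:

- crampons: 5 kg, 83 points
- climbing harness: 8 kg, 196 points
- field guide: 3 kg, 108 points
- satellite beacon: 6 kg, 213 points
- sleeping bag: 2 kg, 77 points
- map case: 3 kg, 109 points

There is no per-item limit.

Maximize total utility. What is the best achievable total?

Taking 5×sleeping bag: 10 kg used, 385 in utility.
No other feasible combination exceeds 385.

385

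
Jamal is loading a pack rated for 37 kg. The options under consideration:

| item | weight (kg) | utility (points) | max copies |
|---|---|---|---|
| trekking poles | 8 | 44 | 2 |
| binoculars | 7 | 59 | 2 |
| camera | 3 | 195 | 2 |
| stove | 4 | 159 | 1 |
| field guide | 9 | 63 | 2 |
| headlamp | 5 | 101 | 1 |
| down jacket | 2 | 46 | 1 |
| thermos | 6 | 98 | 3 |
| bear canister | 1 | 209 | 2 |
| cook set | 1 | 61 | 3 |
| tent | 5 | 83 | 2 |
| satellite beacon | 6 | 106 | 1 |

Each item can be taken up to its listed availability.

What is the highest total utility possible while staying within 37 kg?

1538

Ranking by ratio (utility/kg): bear canister 209.00, camera 65.00, cook set 61.00, stove 39.75.
Filling by ratio: 2×camera + stove + headlamp + down jacket + 2×bear canister + 3×cook set + tent + satellite beacon for 1486, with 4 kg left unused.
Replace down jacket with thermos: the trade gains 52 net, giving 1538 at 37 kg.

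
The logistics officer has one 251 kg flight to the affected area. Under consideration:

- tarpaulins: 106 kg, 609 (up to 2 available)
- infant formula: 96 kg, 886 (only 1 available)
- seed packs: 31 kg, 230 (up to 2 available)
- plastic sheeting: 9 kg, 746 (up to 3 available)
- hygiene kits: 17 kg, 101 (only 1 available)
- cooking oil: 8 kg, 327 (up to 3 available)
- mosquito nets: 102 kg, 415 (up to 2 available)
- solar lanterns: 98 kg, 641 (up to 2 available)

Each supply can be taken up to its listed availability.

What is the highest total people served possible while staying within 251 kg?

A density-first pass picks infant formula + 2×seed packs + 3×plastic sheeting + hygiene kits + 3×cooking oil — 4666 at 226 kg.
Dropping 2×seed packs and hygiene kits frees 79 kg; slotting in solar lanterns (98 kg) lifts the total to 4746 at 245 kg.
Nothing else within 251 kg beats 4746.

4746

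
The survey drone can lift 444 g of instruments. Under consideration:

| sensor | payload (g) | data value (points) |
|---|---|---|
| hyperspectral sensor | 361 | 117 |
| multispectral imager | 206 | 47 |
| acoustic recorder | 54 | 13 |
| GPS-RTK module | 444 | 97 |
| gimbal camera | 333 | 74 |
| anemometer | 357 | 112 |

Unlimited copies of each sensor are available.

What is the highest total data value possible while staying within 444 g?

130

Taking hyperspectral sensor + acoustic recorder: 415 g used, 130 in data value.
Nothing else within 444 g beats 130.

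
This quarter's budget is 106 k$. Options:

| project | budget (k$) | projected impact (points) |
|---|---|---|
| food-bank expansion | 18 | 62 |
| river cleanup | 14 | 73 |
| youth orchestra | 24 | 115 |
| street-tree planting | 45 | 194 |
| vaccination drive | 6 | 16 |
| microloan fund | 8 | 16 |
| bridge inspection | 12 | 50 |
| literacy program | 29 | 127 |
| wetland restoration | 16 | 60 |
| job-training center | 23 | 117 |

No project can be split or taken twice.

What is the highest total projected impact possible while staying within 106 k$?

Ranking by ratio (projected impact/k$): river cleanup 5.21, job-training center 5.09, youth orchestra 4.79.
Greedy by ratio would take river cleanup + youth orchestra + bridge inspection + literacy program + job-training center: 102 k$ used, total 482.
The 41 k$ tied up in bridge inspection and literacy program is better spent on street-tree planting — total rises to 499 (106 k$).
Every other selection either busts 106 k$ or fails to beat 499.

499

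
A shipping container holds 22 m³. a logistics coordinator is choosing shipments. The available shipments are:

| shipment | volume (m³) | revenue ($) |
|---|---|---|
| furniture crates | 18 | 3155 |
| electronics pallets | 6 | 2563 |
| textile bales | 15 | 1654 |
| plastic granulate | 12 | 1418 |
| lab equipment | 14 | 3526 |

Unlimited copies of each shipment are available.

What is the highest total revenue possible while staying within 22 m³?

7689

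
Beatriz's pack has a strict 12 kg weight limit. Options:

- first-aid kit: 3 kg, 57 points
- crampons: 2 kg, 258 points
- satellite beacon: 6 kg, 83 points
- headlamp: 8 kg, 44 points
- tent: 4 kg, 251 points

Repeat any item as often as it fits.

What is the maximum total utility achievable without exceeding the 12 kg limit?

Density check — crampons 129.00, tent 62.75, first-aid kit 19.00 are the best per kg.
The ratio ordering already packs tightly: 6×crampons, 12 kg, 1548.

1548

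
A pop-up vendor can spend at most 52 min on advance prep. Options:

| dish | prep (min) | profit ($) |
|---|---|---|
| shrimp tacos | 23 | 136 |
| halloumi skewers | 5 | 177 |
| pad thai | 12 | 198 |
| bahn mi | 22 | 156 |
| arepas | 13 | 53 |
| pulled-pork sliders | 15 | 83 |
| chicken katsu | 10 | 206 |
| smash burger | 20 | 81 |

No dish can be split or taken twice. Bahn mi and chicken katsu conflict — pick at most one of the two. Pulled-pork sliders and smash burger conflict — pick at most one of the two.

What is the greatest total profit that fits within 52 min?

717

Taking shrimp tacos + halloumi skewers + pad thai + chicken katsu: 50 min used, 717 in profit.
Runner-up halloumi skewers + pad thai + pulled-pork sliders + chicken katsu tops out at 664.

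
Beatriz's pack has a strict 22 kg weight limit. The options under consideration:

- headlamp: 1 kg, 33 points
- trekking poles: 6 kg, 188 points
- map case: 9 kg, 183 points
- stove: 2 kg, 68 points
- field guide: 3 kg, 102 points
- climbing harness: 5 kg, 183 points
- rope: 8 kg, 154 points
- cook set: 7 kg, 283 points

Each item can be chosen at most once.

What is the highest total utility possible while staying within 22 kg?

By utility per kg: cook set 40.43, climbing harness 36.60, stove 34.00, field guide 34.00 lead.
A density-first pass picks headlamp + stove + field guide + climbing harness + cook set — 669 at 18 kg.
Replace stove with trekking poles: the trade gains 120 net, giving 789 at 22 kg.

789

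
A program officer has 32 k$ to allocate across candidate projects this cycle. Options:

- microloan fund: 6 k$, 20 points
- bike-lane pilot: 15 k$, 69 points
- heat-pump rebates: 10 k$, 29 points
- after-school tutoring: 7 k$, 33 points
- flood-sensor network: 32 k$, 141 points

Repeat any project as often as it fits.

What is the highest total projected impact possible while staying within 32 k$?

141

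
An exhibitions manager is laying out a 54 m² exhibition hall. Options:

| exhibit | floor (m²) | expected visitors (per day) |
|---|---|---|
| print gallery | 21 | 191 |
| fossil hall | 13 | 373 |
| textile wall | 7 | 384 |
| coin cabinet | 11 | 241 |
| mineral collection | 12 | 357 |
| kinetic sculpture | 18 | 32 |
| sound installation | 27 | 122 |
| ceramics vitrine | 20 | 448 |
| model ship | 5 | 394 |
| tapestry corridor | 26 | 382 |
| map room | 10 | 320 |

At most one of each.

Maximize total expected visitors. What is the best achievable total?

1903

Greedy by ratio would take fossil hall + textile wall + mineral collection + model ship + map room: 47 m² used, total 1828.
The 13 m² tied up in fossil hall is better spent on ceramics vitrine — total rises to 1903 (54 m²).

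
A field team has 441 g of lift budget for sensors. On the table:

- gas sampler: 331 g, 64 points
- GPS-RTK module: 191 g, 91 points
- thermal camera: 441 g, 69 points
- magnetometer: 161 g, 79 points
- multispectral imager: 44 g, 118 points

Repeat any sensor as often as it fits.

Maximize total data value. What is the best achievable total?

1180

Density check — multispectral imager 2.68, magnetometer 0.49, GPS-RTK module 0.48, gas sampler 0.19 are the best per g.
Taking 10×multispectral imager: 440 g used, 1180 in data value.
That's the maximum — no swap from here does better than 1180.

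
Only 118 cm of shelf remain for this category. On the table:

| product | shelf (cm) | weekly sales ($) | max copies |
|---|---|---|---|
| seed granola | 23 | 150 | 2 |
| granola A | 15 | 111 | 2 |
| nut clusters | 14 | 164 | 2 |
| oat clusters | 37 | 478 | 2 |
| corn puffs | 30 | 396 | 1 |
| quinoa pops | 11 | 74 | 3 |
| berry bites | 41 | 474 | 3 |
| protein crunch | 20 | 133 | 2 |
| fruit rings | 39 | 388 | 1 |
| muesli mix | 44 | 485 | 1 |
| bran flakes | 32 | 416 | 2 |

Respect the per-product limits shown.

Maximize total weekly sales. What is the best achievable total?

Ranking by ratio (weekly sales/cm): corn puffs 13.20, bran flakes 13.00, oat clusters 12.92.
The ratio heuristic lands on nut clusters + corn puffs + 2×bran flakes (1392) but leaves 10 cm idle.
Replace 2×bran flakes with 2×oat clusters: the trade gains 124 net, giving 1516 at 118 cm.
Nothing else within 118 cm beats 1516.

1516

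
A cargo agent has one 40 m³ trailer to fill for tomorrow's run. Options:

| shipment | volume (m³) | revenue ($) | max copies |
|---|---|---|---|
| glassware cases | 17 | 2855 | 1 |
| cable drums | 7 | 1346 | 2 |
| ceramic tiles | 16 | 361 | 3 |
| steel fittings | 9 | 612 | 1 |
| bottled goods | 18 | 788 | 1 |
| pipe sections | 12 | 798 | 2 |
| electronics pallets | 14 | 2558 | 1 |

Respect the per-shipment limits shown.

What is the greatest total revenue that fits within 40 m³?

Density check — cable drums 192.29, electronics pallets 182.71, glassware cases 167.94 are the best per m³.
A density-first pass picks 2×cable drums + steel fittings + electronics pallets — 5862 at 37 m³.
Dropping cable drums and steel fittings frees 16 m³; slotting in glassware cases (17 m³) lifts the total to 6759 at 38 m³.
The spare 2 m³ is too small for any remaining shipment, and no exchange beats 6759.

6759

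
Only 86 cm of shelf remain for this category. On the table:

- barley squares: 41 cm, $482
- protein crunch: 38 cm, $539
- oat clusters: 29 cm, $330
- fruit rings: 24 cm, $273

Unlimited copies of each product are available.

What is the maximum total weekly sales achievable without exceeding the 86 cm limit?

1085

Ranking by ratio (weekly sales/cm): protein crunch 14.18, barley squares 11.76, oat clusters 11.38, fruit rings 11.38.
Filling by ratio: 2×protein crunch for 1078, with 10 cm left unused.
The 38 cm tied up in protein crunch is better spent on 2×fruit rings — total rises to 1085 (86 cm).
That's the maximum — no swap from here does better than 1085.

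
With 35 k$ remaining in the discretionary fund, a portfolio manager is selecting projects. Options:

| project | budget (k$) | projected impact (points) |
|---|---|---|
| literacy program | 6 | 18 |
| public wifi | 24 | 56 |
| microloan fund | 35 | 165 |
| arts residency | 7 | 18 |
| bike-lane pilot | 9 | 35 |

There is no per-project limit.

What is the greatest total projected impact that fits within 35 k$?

Microloan fund uses 35 of the 35 k$ and totals 165.

165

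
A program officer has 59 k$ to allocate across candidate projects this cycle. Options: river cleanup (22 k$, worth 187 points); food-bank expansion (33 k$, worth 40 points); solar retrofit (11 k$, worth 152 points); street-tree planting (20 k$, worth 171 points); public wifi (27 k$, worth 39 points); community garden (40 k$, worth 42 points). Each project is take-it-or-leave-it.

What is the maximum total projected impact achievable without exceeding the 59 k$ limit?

510

Best packing: river cleanup + solar retrofit + street-tree planting — 53 k$, 510 total.
The closest alternative, solar retrofit + street-tree planting + public wifi, reaches only 362.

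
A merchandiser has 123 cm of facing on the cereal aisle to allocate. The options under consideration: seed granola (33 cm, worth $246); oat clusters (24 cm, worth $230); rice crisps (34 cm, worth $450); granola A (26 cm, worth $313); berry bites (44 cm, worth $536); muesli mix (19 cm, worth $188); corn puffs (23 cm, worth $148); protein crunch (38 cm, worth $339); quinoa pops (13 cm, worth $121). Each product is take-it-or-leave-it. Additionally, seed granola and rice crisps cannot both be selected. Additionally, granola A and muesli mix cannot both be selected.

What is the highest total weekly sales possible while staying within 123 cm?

1420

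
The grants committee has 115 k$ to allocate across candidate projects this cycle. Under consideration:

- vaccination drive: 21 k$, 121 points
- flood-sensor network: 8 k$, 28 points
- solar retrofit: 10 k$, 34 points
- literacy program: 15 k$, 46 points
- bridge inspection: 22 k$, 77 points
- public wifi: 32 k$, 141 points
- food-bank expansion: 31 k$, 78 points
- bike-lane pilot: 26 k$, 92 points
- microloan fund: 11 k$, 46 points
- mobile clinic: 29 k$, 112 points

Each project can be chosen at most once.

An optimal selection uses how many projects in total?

Optimal total is 497.
For example vaccination drive + bridge inspection + public wifi + microloan fund + mobile clinic achieves it, using 115 k$.
Every optimal selection uses 5 projects.

5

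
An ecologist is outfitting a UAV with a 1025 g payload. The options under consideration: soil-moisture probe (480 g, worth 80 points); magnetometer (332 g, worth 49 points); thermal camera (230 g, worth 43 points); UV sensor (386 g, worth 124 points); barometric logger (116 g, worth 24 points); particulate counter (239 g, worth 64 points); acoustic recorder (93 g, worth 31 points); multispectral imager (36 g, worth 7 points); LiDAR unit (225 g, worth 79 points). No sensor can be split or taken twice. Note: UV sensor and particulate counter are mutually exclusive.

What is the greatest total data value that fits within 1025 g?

284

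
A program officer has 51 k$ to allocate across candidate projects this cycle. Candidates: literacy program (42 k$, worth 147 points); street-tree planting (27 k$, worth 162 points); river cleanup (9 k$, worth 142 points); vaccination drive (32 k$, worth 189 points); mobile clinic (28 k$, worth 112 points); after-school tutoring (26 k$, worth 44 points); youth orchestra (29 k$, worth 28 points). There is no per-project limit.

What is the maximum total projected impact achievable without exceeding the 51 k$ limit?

710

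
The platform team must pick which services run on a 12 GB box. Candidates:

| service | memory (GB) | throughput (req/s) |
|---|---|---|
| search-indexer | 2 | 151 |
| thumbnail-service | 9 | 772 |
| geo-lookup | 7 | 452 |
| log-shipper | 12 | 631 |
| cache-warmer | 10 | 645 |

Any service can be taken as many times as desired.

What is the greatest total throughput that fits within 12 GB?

923

Best packing: search-indexer + thumbnail-service — 11 GB, 923 total.
That's the maximum — no swap from here does better than 923.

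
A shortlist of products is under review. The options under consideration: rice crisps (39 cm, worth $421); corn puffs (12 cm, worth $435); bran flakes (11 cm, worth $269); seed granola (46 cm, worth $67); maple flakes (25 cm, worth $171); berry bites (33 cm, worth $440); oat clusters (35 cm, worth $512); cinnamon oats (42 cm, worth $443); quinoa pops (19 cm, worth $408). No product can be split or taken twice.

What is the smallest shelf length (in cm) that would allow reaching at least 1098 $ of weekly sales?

42

Minimise cm subject to total weekly sales ≥ 1098.
Taking corn puffs + bran flakes + quinoa pops gives 1112 (≥ 1098) for 42 cm.
Any bundle with less than 42 cm falls short of 1098.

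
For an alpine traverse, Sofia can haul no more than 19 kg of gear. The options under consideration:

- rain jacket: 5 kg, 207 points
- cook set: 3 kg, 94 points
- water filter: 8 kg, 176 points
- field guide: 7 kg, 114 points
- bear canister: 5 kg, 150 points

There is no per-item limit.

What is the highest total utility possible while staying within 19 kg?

715

3×rain jacket + cook set uses 18 of the 19 kg and totals 715.
Nothing else within 19 kg beats 715.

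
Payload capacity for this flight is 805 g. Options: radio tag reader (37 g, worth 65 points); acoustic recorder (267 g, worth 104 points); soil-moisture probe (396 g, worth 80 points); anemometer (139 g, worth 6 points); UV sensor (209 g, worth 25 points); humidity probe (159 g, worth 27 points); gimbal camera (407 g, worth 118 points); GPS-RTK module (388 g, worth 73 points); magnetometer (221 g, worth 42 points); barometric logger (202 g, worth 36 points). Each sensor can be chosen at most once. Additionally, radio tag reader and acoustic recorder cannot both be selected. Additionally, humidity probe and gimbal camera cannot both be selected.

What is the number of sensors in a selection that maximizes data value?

Best achievable data value is 231.
radio tag reader + anemometer + gimbal camera + magnetometer hits 231 at 804 g.
Every optimal selection uses 4 sensors.

4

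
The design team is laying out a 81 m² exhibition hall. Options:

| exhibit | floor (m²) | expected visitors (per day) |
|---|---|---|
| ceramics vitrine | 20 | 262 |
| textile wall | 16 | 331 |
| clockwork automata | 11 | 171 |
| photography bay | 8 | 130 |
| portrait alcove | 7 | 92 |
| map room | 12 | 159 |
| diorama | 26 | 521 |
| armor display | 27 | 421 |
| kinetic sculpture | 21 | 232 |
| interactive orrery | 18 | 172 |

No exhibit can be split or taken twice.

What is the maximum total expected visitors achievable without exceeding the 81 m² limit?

1444

By expected visitors per m²: textile wall 20.69, diorama 20.04, photography bay 16.25 lead.
The ratio heuristic lands on textile wall + photography bay + diorama + armor display (1403) but leaves 4 m² idle.
Replace photography bay with clockwork automata: the trade gains 41 net, giving 1444 at 80 m².
Runner-up textile wall + map room + diorama + armor display tops out at 1432.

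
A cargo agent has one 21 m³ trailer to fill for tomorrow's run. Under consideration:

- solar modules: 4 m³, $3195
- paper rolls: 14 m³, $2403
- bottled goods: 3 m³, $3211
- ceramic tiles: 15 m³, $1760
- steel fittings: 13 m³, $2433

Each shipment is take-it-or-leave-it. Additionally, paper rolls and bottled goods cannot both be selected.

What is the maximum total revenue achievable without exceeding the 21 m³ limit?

8839

Solar modules + bottled goods + steel fittings uses 20 of the 21 m³ and totals 8839.
No other feasible combination exceeds 8839.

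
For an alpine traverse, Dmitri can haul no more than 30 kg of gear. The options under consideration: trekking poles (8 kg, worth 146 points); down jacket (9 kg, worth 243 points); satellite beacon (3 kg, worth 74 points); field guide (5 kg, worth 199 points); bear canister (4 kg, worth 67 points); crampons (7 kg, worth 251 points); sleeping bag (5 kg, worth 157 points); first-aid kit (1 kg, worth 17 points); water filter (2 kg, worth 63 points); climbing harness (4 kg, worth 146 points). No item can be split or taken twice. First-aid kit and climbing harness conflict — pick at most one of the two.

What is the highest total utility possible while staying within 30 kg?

996

Taking down jacket + field guide + crampons + sleeping bag + climbing harness: 30 kg used, 996 in utility.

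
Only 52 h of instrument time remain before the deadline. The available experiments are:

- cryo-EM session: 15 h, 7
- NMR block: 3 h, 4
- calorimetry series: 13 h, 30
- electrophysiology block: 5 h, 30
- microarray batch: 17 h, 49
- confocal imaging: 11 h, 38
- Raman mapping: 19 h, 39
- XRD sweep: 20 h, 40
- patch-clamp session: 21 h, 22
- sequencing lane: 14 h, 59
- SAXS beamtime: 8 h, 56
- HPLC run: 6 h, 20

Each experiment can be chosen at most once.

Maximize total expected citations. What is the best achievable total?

The ratio heuristic lands on NMR block + electrophysiology block + confocal imaging + sequencing lane + SAXS beamtime + HPLC run (207) but leaves 5 h idle.
Dropping NMR block and confocal imaging frees 14 h; slotting in microarray batch (17 h) lifts the total to 214 at 50 h.

214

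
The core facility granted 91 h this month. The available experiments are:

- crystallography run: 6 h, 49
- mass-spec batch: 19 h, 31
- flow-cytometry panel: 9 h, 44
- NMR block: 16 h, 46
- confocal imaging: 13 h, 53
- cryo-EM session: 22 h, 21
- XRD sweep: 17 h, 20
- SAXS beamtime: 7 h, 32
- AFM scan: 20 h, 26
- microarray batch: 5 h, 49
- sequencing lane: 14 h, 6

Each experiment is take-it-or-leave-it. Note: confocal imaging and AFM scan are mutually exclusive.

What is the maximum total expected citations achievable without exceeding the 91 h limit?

310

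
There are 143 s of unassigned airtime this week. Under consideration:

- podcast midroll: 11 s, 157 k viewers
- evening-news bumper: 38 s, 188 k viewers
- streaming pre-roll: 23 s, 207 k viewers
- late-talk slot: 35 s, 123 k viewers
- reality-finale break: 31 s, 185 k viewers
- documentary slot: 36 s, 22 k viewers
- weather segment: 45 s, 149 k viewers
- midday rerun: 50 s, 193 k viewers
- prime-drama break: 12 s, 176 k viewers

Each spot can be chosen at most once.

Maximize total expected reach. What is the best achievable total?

921

Taking the top-ratio spots first gives podcast midroll + evening-news bumper + streaming pre-roll + reality-finale break + prime-drama break for 913 (115 s).
The 31 s tied up in reality-finale break is better spent on midday rerun — total rises to 921 (134 s).
The closest alternative, podcast midroll + streaming pre-roll + reality-finale break + midday rerun + prime-drama break, reaches only 918.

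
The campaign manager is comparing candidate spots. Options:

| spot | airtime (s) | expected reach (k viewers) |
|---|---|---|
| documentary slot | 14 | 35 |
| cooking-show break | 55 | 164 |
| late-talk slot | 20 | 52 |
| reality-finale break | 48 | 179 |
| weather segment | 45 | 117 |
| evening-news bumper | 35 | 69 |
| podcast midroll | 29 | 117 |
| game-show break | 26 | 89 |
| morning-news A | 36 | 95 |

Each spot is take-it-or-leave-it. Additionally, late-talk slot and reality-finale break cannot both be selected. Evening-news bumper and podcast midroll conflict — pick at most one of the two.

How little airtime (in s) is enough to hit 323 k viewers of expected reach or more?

Need the lightest bundle worth ≥ 323.
documentary slot + reality-finale break + podcast midroll: 331 expected reach at 91 s.
Below 91 s the best achievable stays under 323.

91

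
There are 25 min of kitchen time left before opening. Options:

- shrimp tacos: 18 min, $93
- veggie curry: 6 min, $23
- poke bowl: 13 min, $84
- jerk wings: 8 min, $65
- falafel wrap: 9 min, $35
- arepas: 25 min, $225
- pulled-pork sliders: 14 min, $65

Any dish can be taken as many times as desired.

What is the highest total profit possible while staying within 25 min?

225

Taking arepas: 25 min used, 225 in profit.
No other feasible combination exceeds 225.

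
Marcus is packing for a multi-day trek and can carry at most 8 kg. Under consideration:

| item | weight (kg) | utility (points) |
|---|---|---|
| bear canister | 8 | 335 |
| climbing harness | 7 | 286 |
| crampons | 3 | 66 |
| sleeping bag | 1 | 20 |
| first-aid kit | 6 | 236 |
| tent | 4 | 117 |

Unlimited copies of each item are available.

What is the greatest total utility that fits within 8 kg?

335

Best packing: bear canister — 8 kg, 335 total.
Every other selection either busts 8 kg or fails to beat 335.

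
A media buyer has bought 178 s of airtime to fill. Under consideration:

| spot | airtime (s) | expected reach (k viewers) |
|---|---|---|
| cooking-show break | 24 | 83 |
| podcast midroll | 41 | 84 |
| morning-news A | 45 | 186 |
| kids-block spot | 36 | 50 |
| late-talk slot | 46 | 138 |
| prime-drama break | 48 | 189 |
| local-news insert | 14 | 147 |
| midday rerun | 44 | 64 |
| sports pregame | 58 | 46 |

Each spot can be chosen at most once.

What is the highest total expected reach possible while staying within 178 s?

743

Cooking-show break + morning-news A + late-talk slot + prime-drama break + local-news insert uses 177 of the 178 s and totals 743.
Runner-up cooking-show break + podcast midroll + morning-news A + prime-drama break + local-news insert tops out at 689.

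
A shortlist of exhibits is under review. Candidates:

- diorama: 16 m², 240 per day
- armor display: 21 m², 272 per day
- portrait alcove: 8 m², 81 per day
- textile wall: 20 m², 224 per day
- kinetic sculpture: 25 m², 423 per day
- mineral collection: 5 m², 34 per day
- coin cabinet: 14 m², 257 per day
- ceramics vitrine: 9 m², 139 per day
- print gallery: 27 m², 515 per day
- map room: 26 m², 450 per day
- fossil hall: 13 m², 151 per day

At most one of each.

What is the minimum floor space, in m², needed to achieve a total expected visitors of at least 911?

50

Minimise m² subject to total expected visitors ≥ 911.
coin cabinet + ceramics vitrine + print gallery: 911 expected visitors at 50 m².
Any bundle with less than 50 m² falls short of 911.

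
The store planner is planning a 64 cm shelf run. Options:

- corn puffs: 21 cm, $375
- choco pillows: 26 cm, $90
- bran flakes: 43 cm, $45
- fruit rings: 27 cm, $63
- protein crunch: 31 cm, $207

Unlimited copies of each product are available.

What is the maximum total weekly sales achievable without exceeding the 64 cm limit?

1125

Taking 3×corn puffs: 63 cm used, 1125 in weekly sales.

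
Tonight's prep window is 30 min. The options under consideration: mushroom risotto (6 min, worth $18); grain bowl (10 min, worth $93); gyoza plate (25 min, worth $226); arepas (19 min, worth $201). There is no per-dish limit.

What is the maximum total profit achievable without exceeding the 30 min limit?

294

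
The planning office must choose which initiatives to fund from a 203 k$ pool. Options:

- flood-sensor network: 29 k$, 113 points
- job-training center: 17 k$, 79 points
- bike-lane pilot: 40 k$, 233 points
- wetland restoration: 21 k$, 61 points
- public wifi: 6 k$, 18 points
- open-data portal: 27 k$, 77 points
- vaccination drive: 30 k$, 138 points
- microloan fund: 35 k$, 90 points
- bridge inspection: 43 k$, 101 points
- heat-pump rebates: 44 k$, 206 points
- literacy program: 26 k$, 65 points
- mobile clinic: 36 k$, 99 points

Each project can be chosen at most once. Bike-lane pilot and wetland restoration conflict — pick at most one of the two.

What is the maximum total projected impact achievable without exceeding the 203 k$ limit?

886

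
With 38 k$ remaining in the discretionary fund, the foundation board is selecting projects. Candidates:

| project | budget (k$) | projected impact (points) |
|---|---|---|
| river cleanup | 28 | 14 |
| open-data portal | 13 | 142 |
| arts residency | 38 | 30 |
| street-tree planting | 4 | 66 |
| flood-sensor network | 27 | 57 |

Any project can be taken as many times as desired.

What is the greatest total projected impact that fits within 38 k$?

Taking 9×street-tree planting: 36 k$ used, 594 in projected impact.

594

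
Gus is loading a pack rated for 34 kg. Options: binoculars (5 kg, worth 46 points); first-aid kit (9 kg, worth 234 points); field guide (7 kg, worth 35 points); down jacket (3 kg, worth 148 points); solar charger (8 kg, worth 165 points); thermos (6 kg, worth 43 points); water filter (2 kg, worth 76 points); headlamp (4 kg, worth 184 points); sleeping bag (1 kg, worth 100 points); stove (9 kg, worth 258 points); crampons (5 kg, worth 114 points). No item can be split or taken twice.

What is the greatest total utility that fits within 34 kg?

1114

The ratio ordering already packs tightly: first-aid kit + down jacket + water filter + headlamp + sleeping bag + stove + crampons, 33 kg, 1114.
Every other selection either busts 34 kg or fails to beat 1114.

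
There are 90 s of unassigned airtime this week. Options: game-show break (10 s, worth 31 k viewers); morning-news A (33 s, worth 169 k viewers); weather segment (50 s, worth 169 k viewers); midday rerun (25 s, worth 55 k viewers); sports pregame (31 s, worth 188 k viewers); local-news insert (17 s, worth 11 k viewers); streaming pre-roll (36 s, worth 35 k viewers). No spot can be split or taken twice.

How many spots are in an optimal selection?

Best achievable expected reach is 412.
For example morning-news A + midday rerun + sports pregame achieves it, using 89 s.
Any selection reaching 412 contains exactly 3 spots.

3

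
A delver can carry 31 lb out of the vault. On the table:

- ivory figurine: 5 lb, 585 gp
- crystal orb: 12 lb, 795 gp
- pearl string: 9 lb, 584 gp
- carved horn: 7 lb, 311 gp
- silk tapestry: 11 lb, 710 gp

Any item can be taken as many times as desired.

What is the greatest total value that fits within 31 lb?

3510

The ratio ordering already packs tightly: 6×ivory figurine, 30 lb, 3510.
No other feasible combination exceeds 3510.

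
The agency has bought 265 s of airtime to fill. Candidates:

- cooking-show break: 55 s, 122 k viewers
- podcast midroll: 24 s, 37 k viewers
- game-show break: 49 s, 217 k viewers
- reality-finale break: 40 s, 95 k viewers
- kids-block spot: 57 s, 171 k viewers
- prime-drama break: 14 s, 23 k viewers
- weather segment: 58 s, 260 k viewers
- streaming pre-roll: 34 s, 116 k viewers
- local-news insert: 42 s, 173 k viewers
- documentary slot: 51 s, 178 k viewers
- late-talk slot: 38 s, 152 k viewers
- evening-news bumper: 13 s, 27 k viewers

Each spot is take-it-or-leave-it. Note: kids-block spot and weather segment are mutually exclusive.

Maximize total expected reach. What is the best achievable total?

1030

Best packing: game-show break + prime-drama break + weather segment + local-news insert + documentary slot + late-talk slot + evening-news bumper — 265 s, 1030 total.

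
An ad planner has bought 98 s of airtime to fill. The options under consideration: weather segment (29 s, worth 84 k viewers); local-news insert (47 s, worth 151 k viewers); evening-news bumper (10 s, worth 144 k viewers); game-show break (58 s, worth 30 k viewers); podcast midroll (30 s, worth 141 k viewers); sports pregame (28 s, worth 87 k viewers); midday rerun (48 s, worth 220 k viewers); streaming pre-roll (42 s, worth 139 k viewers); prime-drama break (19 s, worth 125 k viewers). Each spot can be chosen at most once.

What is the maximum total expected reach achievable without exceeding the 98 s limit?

Ranking by ratio (expected reach/s): evening-news bumper 14.40, prime-drama break 6.58, podcast midroll 4.70.
Taking the top-ratio spots first gives evening-news bumper + podcast midroll + sports pregame + prime-drama break for 497 (87 s).
Replace sports pregame and prime-drama break with midday rerun: the trade gains 8 net, giving 505 at 88 s.
An exhaustive check of the 512 subsets confirms 505.

505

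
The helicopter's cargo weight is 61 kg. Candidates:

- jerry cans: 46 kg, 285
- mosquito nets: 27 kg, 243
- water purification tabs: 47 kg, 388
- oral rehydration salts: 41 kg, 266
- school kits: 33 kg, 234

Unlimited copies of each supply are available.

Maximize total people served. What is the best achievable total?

The ratio ordering already packs tightly: 2×mosquito nets, 54 kg, 486.

486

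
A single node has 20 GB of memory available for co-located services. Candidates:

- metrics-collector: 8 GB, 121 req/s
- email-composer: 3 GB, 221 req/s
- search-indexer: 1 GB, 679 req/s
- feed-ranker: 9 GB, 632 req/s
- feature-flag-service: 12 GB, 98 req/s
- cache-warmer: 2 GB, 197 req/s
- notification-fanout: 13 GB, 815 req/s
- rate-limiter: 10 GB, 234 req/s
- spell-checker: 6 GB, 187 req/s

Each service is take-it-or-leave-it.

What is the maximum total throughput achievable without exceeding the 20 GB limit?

1912

Ranking by ratio (throughput/GB): search-indexer 679.00, cache-warmer 98.50, email-composer 73.67.
The ratio heuristic lands on email-composer + search-indexer + feed-ranker + cache-warmer (1729) but leaves 5 GB idle.
The 9 GB tied up in feed-ranker is better spent on notification-fanout — total rises to 1912 (19 GB).
The closest alternative, email-composer + search-indexer + feed-ranker + cache-warmer, reaches only 1729.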